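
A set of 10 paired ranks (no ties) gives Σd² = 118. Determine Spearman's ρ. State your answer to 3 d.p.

0.285

ρ = 1 − 6Σd² / [n(n²−1)] = 1 − 6×118 / (10×99)
  = 1 − 708/990 = 1 − 0.7152 ≈ 0.285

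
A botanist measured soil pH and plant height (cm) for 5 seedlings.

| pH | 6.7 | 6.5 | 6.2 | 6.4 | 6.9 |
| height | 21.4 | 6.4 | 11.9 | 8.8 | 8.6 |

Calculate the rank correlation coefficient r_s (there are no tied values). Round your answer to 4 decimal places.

-0.2000

Rank pH: 4, 3, 1, 2, 5
Rank height: 5, 1, 4, 3, 2
d = rank(pH) − rank(height): -1, 2, -3, -1, 3; Σd² = 24
ρ = 1 − 6Σd² / [n(n²−1)] = 1 − 6×24 / (5×24) = 1 − 144/120 ≈ -0.2000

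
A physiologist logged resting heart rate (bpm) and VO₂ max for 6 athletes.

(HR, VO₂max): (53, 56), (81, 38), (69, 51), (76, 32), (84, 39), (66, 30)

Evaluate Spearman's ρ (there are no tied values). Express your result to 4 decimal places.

Rank HR: 1, 5, 3, 4, 6, 2
Rank VO₂max: 6, 3, 5, 2, 4, 1
d = rank(HR) − rank(VO₂max): -5, 2, -2, 2, 2, 1; Σd² = 42
ρ = 1 − 6Σd² / [n(n²−1)] = 1 − 6×42 / (6×35) = 1 − 252/210 ≈ -0.2000

-0.2000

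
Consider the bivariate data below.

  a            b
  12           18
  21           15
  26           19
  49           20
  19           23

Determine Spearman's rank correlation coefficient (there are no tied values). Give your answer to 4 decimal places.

Rank a: 1, 3, 4, 5, 2
Rank b: 2, 1, 3, 4, 5
d = rank(a) − rank(b): -1, 2, 1, 1, -3; Σd² = 16
ρ = 1 − 6Σd² / [n(n²−1)] = 1 − 6×16 / (5×24) = 1 − 96/120 ≈ 0.2000

0.2000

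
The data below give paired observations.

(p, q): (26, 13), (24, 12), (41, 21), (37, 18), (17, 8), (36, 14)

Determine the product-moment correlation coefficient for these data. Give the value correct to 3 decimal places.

0.937

n = 6, Σp = 181, Σq = 86, Σp² = 5887, Σq² = 1338, Σpq = 2793
nΣpq − ΣpΣq = 16758 − 15566 = 1192
nΣp² − (Σp)² = 35322 − 32761 = 2561; nΣq² − (Σq)² = 8028 − 7396 = 632
r = 1192 / √(2561 × 632) = 1192 / 1272.2233 ≈ 0.937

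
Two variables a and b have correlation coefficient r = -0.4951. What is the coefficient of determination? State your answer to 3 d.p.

0.245

r² = (-0.4951)² = 0.245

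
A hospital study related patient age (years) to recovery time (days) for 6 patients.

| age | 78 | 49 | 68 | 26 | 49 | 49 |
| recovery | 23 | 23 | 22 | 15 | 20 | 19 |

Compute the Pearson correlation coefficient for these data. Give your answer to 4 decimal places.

n = 6, Σx = 319, Σy = 122, Σx² = 18587, Σy² = 2528, Σxy = 6718
nΣxy − ΣxΣy = 40308 − 38918 = 1390
nΣx² − (Σx)² = 111522 − 101761 = 9761; nΣy² − (Σy)² = 15168 − 14884 = 284
r = 1390 / √(9761 × 284) = 1390 / 1664.9697 ≈ 0.8349

0.8349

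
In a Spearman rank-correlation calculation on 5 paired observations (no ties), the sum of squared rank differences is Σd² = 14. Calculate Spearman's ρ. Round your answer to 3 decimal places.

0.300

ρ = 1 − 6Σd² / [n(n²−1)] = 1 − 6×14 / (5×24)
  = 1 − 84/120 = 1 − 0.7000 ≈ 0.300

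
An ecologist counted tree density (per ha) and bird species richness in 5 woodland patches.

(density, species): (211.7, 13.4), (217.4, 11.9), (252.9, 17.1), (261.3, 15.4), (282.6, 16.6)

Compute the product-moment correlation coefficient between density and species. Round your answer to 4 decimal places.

n = 5, Σx = 1225.9, Σy = 74.4, Σx² = 304178.51, Σy² = 1126.3, Σxy = 18463.61
nΣxy − ΣxΣy = 92318.05 − 91206.96 = 1111.09
nΣx² − (Σx)² = 1520892.55 − 1502830.81 = 18061.74; nΣy² − (Σy)² = 5631.5 − 5535.36 = 96.14
r = 1111.09 / √(18061.74 × 96.14) = 1111.09 / 1317.7464 ≈ 0.8432

0.8432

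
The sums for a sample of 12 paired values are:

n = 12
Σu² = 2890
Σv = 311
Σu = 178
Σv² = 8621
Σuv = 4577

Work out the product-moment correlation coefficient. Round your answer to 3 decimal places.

r = (nΣuv − ΣuΣv) / √[(nΣu² − (Σu)²)(nΣv² − (Σv)²)]
Numerator: 12×4577 − 178×311 = -434
Denominator: √[(34680 − 31684)(103452 − 96721)] = √[2996 × 6731] = 4490.6654
r = -434 / 4490.6654 ≈ -0.097

-0.097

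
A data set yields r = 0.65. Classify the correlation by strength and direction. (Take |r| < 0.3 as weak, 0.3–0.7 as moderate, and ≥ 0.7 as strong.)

moderate positive

r = 0.65 > 0 so the relationship is positive.
|r| = 0.65, which falls in the moderate range.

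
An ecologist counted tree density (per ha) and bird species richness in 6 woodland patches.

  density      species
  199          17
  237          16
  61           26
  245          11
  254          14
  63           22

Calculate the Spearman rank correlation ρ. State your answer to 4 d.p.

-0.9429

Rank density: 3, 4, 1, 5, 6, 2
Rank species: 4, 3, 6, 1, 2, 5
d = rank(density) − rank(species): -1, 1, -5, 4, 4, -3; Σd² = 68
ρ = 1 − 6Σd² / [n(n²−1)] = 1 − 6×68 / (6×35) = 1 − 408/210 ≈ -0.9429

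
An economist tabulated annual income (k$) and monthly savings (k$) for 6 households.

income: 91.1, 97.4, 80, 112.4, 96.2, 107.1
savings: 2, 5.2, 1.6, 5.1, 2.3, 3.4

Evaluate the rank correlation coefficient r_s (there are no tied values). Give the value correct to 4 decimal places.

0.8286

Rank income: 2, 4, 1, 6, 3, 5
Rank savings: 2, 6, 1, 5, 3, 4
d = rank(income) − rank(savings): 0, -2, 0, 1, 0, 1; Σd² = 6
ρ = 1 − 6Σd² / [n(n²−1)] = 1 − 6×6 / (6×35) = 1 − 36/210 ≈ 0.8286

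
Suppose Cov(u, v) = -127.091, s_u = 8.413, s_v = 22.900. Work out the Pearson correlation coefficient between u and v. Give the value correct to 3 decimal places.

-0.660

r = Cov(u,v) / (s_u · s_v) = -127.091 / (8.413 × 22.900)
  = -127.091 / 192.6577 ≈ -0.660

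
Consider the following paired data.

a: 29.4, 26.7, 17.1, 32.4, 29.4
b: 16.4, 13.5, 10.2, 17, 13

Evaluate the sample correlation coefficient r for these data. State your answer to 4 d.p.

0.8819

n = 5, Σa = 135, Σb = 70.1, Σa² = 3783.78, Σb² = 1013.25, Σab = 1950.03
nΣab − ΣaΣb = 9750.15 − 9463.5 = 286.65
nΣa² − (Σa)² = 18918.9 − 18225 = 693.9; nΣb² − (Σb)² = 5066.25 − 4914.01 = 152.24
r = 286.65 / √(693.9 × 152.24) = 286.65 / 325.0221 ≈ 0.8819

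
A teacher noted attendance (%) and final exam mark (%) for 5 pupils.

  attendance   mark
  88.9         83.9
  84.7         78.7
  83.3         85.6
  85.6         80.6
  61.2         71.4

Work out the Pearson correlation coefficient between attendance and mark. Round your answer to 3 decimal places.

n = 5, Σx = 403.7, Σy = 400.2, Σx² = 33088.99, Σy² = 32154.58, Σxy = 32524.12
nΣxy − ΣxΣy = 162620.6 − 161560.74 = 1059.86
nΣx² − (Σx)² = 165444.95 − 162973.69 = 2471.26; nΣy² − (Σy)² = 160772.9 − 160160.04 = 612.86
r = 1059.86 / √(2471.26 × 612.86) = 1059.86 / 1230.6650 ≈ 0.861

0.861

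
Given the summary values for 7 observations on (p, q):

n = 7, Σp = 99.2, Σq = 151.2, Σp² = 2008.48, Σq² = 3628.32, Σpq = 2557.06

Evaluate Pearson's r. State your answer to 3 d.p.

0.887

r = (nΣpq − ΣpΣq) / √[(nΣp² − (Σp)²)(nΣq² − (Σq)²)]
Numerator: 7×2557.06 − 99.2×151.2 = 2900.38
Denominator: √[(14059.36 − 9840.64)(25398.24 − 22861.44)] = √[4218.72 × 2536.8] = 3271.3986
r = 2900.38 / 3271.3986 ≈ 0.887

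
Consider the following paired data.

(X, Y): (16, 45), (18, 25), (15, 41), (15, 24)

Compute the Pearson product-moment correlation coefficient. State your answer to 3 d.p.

n = 4, ΣX = 64, ΣY = 135, ΣX² = 1030, ΣY² = 4907, ΣXY = 2145
nΣXY − ΣXΣY = 8580 − 8640 = -60
nΣX² − (ΣX)² = 4120 − 4096 = 24; nΣY² − (ΣY)² = 19628 − 18225 = 1403
r = -60 / √(24 × 1403) = -60 / 183.4993 ≈ -0.327

-0.327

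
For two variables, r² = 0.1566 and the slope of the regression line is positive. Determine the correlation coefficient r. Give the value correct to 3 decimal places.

0.396

|r| = √0.1566 = 0.396
The association is positive, so r = 0.396.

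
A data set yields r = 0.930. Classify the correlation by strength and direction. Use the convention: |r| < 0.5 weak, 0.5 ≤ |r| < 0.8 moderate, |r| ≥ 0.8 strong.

r = 0.930 > 0 so the relationship is positive.
|r| = 0.930, which falls in the strong range.

strong positive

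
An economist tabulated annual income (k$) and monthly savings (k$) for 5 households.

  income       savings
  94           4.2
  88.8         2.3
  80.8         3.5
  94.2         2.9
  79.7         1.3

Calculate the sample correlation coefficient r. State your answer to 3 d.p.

n = 5, Σx = 437.5, Σy = 14.2, Σx² = 38475.81, Σy² = 45.28, Σxy = 1258.63
nΣxy − ΣxΣy = 6293.15 − 6212.5 = 80.65
nΣx² − (Σx)² = 192379.05 − 191406.25 = 972.8; nΣy² − (Σy)² = 226.4 − 201.64 = 24.76
r = 80.65 / √(972.8 × 24.76) = 80.65 / 155.1984 ≈ 0.520

0.520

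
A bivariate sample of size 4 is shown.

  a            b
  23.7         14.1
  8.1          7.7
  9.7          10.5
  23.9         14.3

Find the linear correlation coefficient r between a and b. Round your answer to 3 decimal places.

0.957

n = 4, Σa = 65.4, Σb = 46.6, Σa² = 1292.6, Σb² = 572.84, Σab = 840.16
nΣab − ΣaΣb = 3360.64 − 3047.64 = 313
nΣa² − (Σa)² = 5170.4 − 4277.16 = 893.24; nΣb² − (Σb)² = 2291.36 − 2171.56 = 119.8
r = 313 / √(893.24 × 119.8) = 313 / 327.1241 ≈ 0.957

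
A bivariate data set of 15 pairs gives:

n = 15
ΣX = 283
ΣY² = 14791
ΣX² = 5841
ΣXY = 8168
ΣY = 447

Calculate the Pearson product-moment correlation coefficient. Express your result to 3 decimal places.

-0.309

r = (nΣXY − ΣXΣY) / √[(nΣX² − (ΣX)²)(nΣY² − (ΣY)²)]
Numerator: 15×8168 − 283×447 = -3981
Denominator: √[(87615 − 80089)(221865 − 199809)] = √[7526 × 22056] = 12883.8448
r = -3981 / 12883.8448 ≈ -0.309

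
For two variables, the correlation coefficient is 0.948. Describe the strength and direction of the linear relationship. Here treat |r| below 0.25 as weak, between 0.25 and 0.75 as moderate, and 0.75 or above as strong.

r = 0.948 > 0 so the relationship is positive.
|r| = 0.948, which falls in the strong range.

strong positive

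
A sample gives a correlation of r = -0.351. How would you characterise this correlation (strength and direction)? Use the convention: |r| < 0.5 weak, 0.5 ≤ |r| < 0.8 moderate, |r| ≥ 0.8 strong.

weak negative

r = -0.351 < 0 so the relationship is negative.
|r| = 0.351, which falls in the weak range.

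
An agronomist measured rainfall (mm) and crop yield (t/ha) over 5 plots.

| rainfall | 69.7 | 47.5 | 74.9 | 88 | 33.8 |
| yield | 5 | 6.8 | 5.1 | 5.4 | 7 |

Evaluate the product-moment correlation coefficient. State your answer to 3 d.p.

-0.882

n = 5, Σx = 313.9, Σy = 29.3, Σx² = 21610.79, Σy² = 175.41, Σxy = 1765.29
nΣxy − ΣxΣy = 8826.45 − 9197.27 = -370.82
nΣx² − (Σx)² = 108053.95 − 98533.21 = 9520.74; nΣy² − (Σy)² = 877.05 − 858.49 = 18.56
r = -370.82 / √(9520.74 × 18.56) = -370.82 / 420.3629 ≈ -0.882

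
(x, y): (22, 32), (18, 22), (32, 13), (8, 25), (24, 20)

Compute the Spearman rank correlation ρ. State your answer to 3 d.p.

Rank x: 3, 2, 5, 1, 4
Rank y: 5, 3, 1, 4, 2
d = rank(x) − rank(y): -2, -1, 4, -3, 2; Σd² = 34
ρ = 1 − 6Σd² / [n(n²−1)] = 1 − 6×34 / (5×24) = 1 − 204/120 ≈ -0.700

-0.700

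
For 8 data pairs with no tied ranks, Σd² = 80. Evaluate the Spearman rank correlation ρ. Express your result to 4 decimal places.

0.0476

ρ = 1 − 6Σd² / [n(n²−1)] = 1 − 6×80 / (8×63)
  = 1 − 480/504 = 1 − 0.95238 ≈ 0.0476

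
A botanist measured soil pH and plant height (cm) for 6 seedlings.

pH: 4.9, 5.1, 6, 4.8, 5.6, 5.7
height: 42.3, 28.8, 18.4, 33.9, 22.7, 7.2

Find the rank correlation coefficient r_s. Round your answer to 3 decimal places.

-0.886

Rank pH: 2, 3, 6, 1, 4, 5
Rank height: 6, 4, 2, 5, 3, 1
d = rank(pH) − rank(height): -4, -1, 4, -4, 1, 4; Σd² = 66
ρ = 1 − 6Σd² / [n(n²−1)] = 1 − 6×66 / (6×35) = 1 − 396/210 ≈ -0.886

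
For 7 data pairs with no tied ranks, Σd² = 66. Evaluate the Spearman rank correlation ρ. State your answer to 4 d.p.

-0.1786

ρ = 1 − 6Σd² / [n(n²−1)] = 1 − 6×66 / (7×48)
  = 1 − 396/336 = 1 − 1.17857 ≈ -0.1786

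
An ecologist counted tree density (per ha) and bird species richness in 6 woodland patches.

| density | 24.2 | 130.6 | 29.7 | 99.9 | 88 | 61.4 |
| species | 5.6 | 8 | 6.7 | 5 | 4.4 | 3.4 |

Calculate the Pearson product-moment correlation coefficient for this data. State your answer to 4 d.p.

n = 6, Σx = 433.8, Σy = 33.1, Σx² = 40018.06, Σy² = 196.17, Σxy = 2474.77
nΣxy − ΣxΣy = 14848.62 − 14358.78 = 489.84
nΣx² − (Σx)² = 240108.36 − 188182.44 = 51925.92; nΣy² − (Σy)² = 1177.02 − 1095.61 = 81.41
r = 489.84 / √(51925.92 × 81.41) = 489.84 / 2056.0372 ≈ 0.2382

0.2382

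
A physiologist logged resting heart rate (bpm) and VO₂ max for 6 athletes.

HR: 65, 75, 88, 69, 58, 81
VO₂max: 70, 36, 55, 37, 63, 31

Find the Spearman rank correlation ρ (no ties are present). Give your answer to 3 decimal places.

Rank HR: 2, 4, 6, 3, 1, 5
Rank VO₂max: 6, 2, 4, 3, 5, 1
d = rank(HR) − rank(VO₂max): -4, 2, 2, 0, -4, 4; Σd² = 56
ρ = 1 − 6Σd² / [n(n²−1)] = 1 − 6×56 / (6×35) = 1 − 336/210 ≈ -0.600

-0.600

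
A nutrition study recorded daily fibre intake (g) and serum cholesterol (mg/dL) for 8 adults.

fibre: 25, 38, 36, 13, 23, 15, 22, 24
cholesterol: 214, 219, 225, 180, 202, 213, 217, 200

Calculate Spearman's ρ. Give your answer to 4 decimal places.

0.6905

Rank fibre: 6, 8, 7, 1, 4, 2, 3, 5
Rank cholesterol: 5, 7, 8, 1, 3, 4, 6, 2
d = rank(fibre) − rank(cholesterol): 1, 1, -1, 0, 1, -2, -3, 3; Σd² = 26
ρ = 1 − 6Σd² / [n(n²−1)] = 1 − 6×26 / (8×63) = 1 − 156/504 ≈ 0.6905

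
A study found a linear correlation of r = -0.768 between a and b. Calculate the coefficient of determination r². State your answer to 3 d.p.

r² = (-0.768)² = 0.590

0.590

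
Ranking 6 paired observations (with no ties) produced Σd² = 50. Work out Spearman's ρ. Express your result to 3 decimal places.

-0.429

ρ = 1 − 6Σd² / [n(n²−1)] = 1 − 6×50 / (6×35)
  = 1 − 300/210 = 1 − 1.4286 ≈ -0.429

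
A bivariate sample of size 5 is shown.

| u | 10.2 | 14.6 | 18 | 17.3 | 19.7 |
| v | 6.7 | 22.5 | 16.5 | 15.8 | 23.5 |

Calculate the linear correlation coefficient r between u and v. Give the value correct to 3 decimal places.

0.739

n = 5, Σu = 79.8, Σv = 85, Σu² = 1328.58, Σv² = 1625.28, Σuv = 1430.13
nΣuv − ΣuΣv = 7150.65 − 6783 = 367.65
nΣu² − (Σu)² = 6642.9 − 6368.04 = 274.86; nΣv² − (Σv)² = 8126.4 − 7225 = 901.4
r = 367.65 / √(274.86 × 901.4) = 367.65 / 497.7538 ≈ 0.739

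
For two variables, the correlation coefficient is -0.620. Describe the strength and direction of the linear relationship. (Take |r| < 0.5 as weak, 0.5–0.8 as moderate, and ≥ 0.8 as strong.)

r = -0.620 < 0 so the relationship is negative.
|r| = 0.620, which falls in the moderate range.

moderate negative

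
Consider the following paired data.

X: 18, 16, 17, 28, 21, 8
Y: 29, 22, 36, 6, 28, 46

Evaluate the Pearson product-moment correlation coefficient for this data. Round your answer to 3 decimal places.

-0.898

n = 6, ΣX = 108, ΣY = 167, ΣX² = 2158, ΣY² = 5557, ΣXY = 2610
nΣXY − ΣXΣY = 15660 − 18036 = -2376
nΣX² − (ΣX)² = 12948 − 11664 = 1284; nΣY² − (ΣY)² = 33342 − 27889 = 5453
r = -2376 / √(1284 × 5453) = -2376 / 2646.0635 ≈ -0.898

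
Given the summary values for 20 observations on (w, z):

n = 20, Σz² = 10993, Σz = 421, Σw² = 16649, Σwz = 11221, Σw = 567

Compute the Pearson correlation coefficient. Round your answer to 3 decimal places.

r = (nΣwz − ΣwΣz) / √[(nΣw² − (Σw)²)(nΣz² − (Σz)²)]
Numerator: 20×11221 − 567×421 = -14287
Denominator: √[(332980 − 321489)(219860 − 177241)] = √[11491 × 42619] = 22129.9555
r = -14287 / 22129.9555 ≈ -0.646

-0.646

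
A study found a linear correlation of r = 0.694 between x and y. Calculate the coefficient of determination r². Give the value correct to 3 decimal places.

r² = (0.694)² = 0.482

0.482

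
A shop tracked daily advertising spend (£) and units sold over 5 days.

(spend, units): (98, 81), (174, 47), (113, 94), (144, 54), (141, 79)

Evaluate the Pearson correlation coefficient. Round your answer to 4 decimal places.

-0.8226

n = 5, Σx = 670, Σy = 355, Σx² = 93266, Σy² = 26763, Σxy = 45653
nΣxy − ΣxΣy = 228265 − 237850 = -9585
nΣx² − (Σx)² = 466330 − 448900 = 17430; nΣy² − (Σy)² = 133815 − 126025 = 7790
r = -9585 / √(17430 × 7790) = -9585 / 11652.4547 ≈ -0.8226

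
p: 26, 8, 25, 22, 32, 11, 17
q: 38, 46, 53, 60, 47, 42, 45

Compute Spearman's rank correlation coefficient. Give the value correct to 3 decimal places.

Rank p: 6, 1, 5, 4, 7, 2, 3
Rank q: 1, 4, 6, 7, 5, 2, 3
d = rank(p) − rank(q): 5, -3, -1, -3, 2, 0, 0; Σd² = 48
ρ = 1 − 6Σd² / [n(n²−1)] = 1 − 6×48 / (7×48) = 1 − 288/336 ≈ 0.143

0.143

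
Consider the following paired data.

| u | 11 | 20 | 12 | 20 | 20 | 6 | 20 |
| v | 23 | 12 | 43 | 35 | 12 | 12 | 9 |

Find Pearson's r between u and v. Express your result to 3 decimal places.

n = 7, Σu = 109, Σv = 146, Σu² = 1901, Σv² = 4116, Σuv = 2201
nΣuv − ΣuΣv = 15407 − 15914 = -507
nΣu² − (Σu)² = 13307 − 11881 = 1426; nΣv² − (Σv)² = 28812 − 21316 = 7496
r = -507 / √(1426 × 7496) = -507 / 3269.4489 ≈ -0.155

-0.155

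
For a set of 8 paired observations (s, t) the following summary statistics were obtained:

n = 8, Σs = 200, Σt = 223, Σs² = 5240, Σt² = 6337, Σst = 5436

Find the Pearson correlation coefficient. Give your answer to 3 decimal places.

r = (nΣst − ΣsΣt) / √[(nΣs² − (Σs)²)(nΣt² − (Σt)²)]
Numerator: 8×5436 − 200×223 = -1112
Denominator: √[(41920 − 40000)(50696 − 49729)] = √[1920 × 967] = 1362.5858
r = -1112 / 1362.5858 ≈ -0.816

-0.816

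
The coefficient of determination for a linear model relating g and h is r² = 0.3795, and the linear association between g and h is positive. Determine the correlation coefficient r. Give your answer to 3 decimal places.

|r| = √0.3795 = 0.616
The association is positive, so r = 0.616.

0.616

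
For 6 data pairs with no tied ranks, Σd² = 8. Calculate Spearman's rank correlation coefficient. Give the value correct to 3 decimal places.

0.771

ρ = 1 − 6Σd² / [n(n²−1)] = 1 − 6×8 / (6×35)
  = 1 − 48/210 = 1 − 0.2286 ≈ 0.771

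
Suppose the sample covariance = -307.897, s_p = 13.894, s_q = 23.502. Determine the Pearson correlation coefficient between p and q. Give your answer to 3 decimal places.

r = Cov(p,q) / (s_p · s_q) = -307.897 / (13.894 × 23.502)
  = -307.897 / 326.5368 ≈ -0.943

-0.943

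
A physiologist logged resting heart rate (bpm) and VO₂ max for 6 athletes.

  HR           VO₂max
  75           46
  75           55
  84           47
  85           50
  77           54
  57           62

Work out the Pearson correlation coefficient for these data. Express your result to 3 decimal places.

n = 6, Σx = 453, Σy = 314, Σx² = 34709, Σy² = 16610, Σxy = 23465
nΣxy − ΣxΣy = 140790 − 142242 = -1452
nΣx² − (Σx)² = 208254 − 205209 = 3045; nΣy² − (Σy)² = 99660 − 98596 = 1064
r = -1452 / √(3045 × 1064) = -1452 / 1799.9667 ≈ -0.807

-0.807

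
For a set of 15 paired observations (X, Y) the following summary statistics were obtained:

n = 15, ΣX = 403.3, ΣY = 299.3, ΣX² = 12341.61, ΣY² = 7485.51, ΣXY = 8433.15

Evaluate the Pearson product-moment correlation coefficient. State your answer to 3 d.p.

r = (nΣXY − ΣXΣY) / √[(nΣX² − (ΣX)²)(nΣY² − (ΣY)²)]
Numerator: 15×8433.15 − 403.3×299.3 = 5789.56
Denominator: √[(185124.15 − 162650.89)(112282.65 − 89580.49)] = √[22473.26 × 22702.16] = 22587.4200
r = 5789.56 / 22587.4200 ≈ 0.256

0.256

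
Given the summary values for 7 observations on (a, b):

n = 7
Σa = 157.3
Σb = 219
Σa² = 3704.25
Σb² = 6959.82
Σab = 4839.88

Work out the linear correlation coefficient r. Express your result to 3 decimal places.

-0.601

r = (nΣab − ΣaΣb) / √[(nΣa² − (Σa)²)(nΣb² − (Σb)²)]
Numerator: 7×4839.88 − 157.3×219 = -569.54
Denominator: √[(25929.75 − 24743.29)(48718.74 − 47961)] = √[1186.46 × 757.74] = 948.1710
r = -569.54 / 948.1710 ≈ -0.601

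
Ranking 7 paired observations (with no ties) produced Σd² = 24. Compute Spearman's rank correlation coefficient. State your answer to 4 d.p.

0.5714

ρ = 1 − 6Σd² / [n(n²−1)] = 1 − 6×24 / (7×48)
  = 1 − 144/336 = 1 − 0.42857 ≈ 0.5714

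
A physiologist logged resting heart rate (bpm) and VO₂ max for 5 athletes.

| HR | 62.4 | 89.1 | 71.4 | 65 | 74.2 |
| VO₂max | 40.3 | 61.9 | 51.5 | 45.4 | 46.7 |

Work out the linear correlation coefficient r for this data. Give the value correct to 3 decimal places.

n = 5, Σx = 362.1, Σy = 245.8, Σx² = 26661.17, Σy² = 12350, Σxy = 18123.25
nΣxy − ΣxΣy = 90616.25 − 89004.18 = 1612.07
nΣx² − (Σx)² = 133305.85 − 131116.41 = 2189.44; nΣy² − (Σy)² = 61750 − 60417.64 = 1332.36
r = 1612.07 / √(2189.44 × 1332.36) = 1612.07 / 1707.9585 ≈ 0.944

0.944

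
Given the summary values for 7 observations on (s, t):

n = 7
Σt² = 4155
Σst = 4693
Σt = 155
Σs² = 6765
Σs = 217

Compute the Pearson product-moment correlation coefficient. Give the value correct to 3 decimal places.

r = (nΣst − ΣsΣt) / √[(nΣs² − (Σs)²)(nΣt² − (Σt)²)]
Numerator: 7×4693 − 217×155 = -784
Denominator: √[(47355 − 47089)(29085 − 24025)] = √[266 × 5060] = 1160.1552
r = -784 / 1160.1552 ≈ -0.676

-0.676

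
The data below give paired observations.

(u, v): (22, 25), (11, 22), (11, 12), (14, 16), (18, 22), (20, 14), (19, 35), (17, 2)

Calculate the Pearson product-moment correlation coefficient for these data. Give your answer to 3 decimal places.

n = 8, Σu = 132, Σv = 148, Σu² = 2296, Σv² = 3418, Σuv = 2523
nΣuv − ΣuΣv = 20184 − 19536 = 648
nΣu² − (Σu)² = 18368 − 17424 = 944; nΣv² − (Σv)² = 27344 − 21904 = 5440
r = 648 / √(944 × 5440) = 648 / 2266.1333 ≈ 0.286

0.286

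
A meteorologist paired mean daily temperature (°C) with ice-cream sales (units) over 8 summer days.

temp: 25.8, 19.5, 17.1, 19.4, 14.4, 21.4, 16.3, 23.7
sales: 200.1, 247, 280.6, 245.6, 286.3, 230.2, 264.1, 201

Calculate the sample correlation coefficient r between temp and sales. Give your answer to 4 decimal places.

-0.9704

n = 8, Σx = 157.6, Σy = 1954.9, Σx² = 3207.36, Σy² = 485214.27, Σxy = 37659.51
nΣxy − ΣxΣy = 301276.08 − 308092.24 = -6816.16
nΣx² − (Σx)² = 25658.88 − 24837.76 = 821.12; nΣy² − (Σy)² = 3881714.16 − 3821634.01 = 60080.15
r = -6816.16 / √(821.12 × 60080.15) = -6816.16 / 7023.7463 ≈ -0.9704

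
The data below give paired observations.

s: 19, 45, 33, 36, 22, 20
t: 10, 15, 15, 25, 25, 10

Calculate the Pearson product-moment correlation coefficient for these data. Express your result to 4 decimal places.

0.2603

n = 6, Σs = 175, Σt = 100, Σs² = 5655, Σt² = 1900, Σst = 3010
nΣst − ΣsΣt = 18060 − 17500 = 560
nΣs² − (Σs)² = 33930 − 30625 = 3305; nΣt² − (Σt)² = 11400 − 10000 = 1400
r = 560 / √(3305 × 1400) = 560 / 2151.0463 ≈ 0.2603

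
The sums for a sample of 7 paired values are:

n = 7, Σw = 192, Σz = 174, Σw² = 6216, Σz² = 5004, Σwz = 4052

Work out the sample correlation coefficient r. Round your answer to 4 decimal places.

r = (nΣwz − ΣwΣz) / √[(nΣw² − (Σw)²)(nΣz² − (Σz)²)]
Numerator: 7×4052 − 192×174 = -5044
Denominator: √[(43512 − 36864)(35028 − 30276)] = √[6648 × 4752] = 5620.6135
r = -5044 / 5620.6135 ≈ -0.8974

-0.8974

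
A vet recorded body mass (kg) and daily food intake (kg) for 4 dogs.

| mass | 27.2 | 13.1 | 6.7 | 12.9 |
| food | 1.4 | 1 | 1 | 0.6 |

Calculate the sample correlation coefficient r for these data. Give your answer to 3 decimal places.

n = 4, Σx = 59.9, Σy = 4, Σx² = 1122.75, Σy² = 4.32, Σxy = 65.62
nΣxy − ΣxΣy = 262.48 − 239.6 = 22.88
nΣx² − (Σx)² = 4491 − 3588.01 = 902.99; nΣy² − (Σy)² = 17.28 − 16 = 1.28
r = 22.88 / √(902.99 × 1.28) = 22.88 / 33.9975 ≈ 0.673

0.673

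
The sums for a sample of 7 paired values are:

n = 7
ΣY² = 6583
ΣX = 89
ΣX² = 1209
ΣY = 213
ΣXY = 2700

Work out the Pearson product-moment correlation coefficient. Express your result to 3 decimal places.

r = (nΣXY − ΣXΣY) / √[(nΣX² − (ΣX)²)(nΣY² − (ΣY)²)]
Numerator: 7×2700 − 89×213 = -57
Denominator: √[(8463 − 7921)(46081 − 45369)] = √[542 × 712] = 621.2117
r = -57 / 621.2117 ≈ -0.092

-0.092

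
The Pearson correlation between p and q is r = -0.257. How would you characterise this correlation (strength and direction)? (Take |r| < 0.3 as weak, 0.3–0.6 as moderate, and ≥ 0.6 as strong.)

weak negative

r = -0.257 < 0 so the relationship is negative.
|r| = 0.257, which falls in the weak range.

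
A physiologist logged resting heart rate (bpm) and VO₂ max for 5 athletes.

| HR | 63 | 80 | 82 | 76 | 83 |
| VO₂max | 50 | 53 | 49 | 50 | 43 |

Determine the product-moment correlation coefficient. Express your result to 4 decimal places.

-0.3249

n = 5, Σx = 384, Σy = 245, Σx² = 29758, Σy² = 12059, Σxy = 18777
nΣxy − ΣxΣy = 93885 − 94080 = -195
nΣx² − (Σx)² = 148790 − 147456 = 1334; nΣy² − (Σy)² = 60295 − 60025 = 270
r = -195 / √(1334 × 270) = -195 / 600.1500 ≈ -0.3249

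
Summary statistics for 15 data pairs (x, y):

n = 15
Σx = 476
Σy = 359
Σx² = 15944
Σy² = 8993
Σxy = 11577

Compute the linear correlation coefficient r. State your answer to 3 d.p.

r = (nΣxy − ΣxΣy) / √[(nΣx² − (Σx)²)(nΣy² − (Σy)²)]
Numerator: 15×11577 − 476×359 = 2771
Denominator: √[(239160 − 226576)(134895 − 128881)] = √[12584 × 6014] = 8699.4354
r = 2771 / 8699.4354 ≈ 0.319

0.319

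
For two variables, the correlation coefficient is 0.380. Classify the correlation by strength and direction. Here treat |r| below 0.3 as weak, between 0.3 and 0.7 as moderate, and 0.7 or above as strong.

moderate positive

r = 0.380 > 0 so the relationship is positive.
|r| = 0.380, which falls in the moderate range.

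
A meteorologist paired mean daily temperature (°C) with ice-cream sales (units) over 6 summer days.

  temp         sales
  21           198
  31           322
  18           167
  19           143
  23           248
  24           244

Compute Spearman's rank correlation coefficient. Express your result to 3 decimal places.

Rank temp: 3, 6, 1, 2, 4, 5
Rank sales: 3, 6, 2, 1, 5, 4
d = rank(temp) − rank(sales): 0, 0, -1, 1, -1, 1; Σd² = 4
ρ = 1 − 6Σd² / [n(n²−1)] = 1 − 6×4 / (6×35) = 1 − 24/210 ≈ 0.886

0.886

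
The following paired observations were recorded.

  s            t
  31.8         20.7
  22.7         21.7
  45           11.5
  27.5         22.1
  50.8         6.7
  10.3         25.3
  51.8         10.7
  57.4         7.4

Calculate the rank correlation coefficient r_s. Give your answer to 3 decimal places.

Rank s: 4, 2, 5, 3, 6, 1, 7, 8
Rank t: 5, 6, 4, 7, 1, 8, 3, 2
d = rank(s) − rank(t): -1, -4, 1, -4, 5, -7, 4, 6; Σd² = 160
ρ = 1 − 6Σd² / [n(n²−1)] = 1 − 6×160 / (8×63) = 1 − 960/504 ≈ -0.905

-0.905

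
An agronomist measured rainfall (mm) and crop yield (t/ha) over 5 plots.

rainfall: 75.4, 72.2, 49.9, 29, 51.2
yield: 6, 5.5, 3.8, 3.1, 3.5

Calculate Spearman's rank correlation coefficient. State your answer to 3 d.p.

Rank rainfall: 5, 4, 2, 1, 3
Rank yield: 5, 4, 3, 1, 2
d = rank(rainfall) − rank(yield): 0, 0, -1, 0, 1; Σd² = 2
ρ = 1 − 6Σd² / [n(n²−1)] = 1 − 6×2 / (5×24) = 1 − 12/120 ≈ 0.900

0.900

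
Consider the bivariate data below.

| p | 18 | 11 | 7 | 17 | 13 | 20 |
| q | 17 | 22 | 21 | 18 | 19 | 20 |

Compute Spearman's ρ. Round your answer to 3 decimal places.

-0.600

Rank p: 5, 2, 1, 4, 3, 6
Rank q: 1, 6, 5, 2, 3, 4
d = rank(p) − rank(q): 4, -4, -4, 2, 0, 2; Σd² = 56
ρ = 1 − 6Σd² / [n(n²−1)] = 1 − 6×56 / (6×35) = 1 − 336/210 ≈ -0.600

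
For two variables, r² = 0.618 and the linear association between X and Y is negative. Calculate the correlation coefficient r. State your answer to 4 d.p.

|r| = √0.618 = 0.7861
The association is negative, so r = −0.7861.

-0.7861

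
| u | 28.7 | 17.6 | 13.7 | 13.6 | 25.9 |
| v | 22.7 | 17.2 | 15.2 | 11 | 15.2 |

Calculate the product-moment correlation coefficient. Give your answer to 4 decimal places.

n = 5, Σu = 99.5, Σv = 81.3, Σu² = 2176.91, Σv² = 1394.21, Σuv = 1705.73
nΣuv − ΣuΣv = 8528.65 − 8089.35 = 439.3
nΣu² − (Σu)² = 10884.55 − 9900.25 = 984.3; nΣv² − (Σv)² = 6971.05 − 6609.69 = 361.36
r = 439.3 / √(984.3 × 361.36) = 439.3 / 596.3947 ≈ 0.7366

0.7366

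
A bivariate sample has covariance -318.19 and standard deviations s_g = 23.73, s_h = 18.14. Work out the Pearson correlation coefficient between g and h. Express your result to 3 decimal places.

r = Cov(g,h) / (s_g · s_h) = -318.19 / (23.73 × 18.14)
  = -318.19 / 430.4622 ≈ -0.739

-0.739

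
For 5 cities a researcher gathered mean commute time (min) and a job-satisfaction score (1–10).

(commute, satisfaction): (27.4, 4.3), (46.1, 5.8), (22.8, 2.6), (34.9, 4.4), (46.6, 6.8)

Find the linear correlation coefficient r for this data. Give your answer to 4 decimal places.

0.9443

n = 5, Σx = 177.8, Σy = 23.9, Σx² = 6785.38, Σy² = 124.49, Σxy = 914.92
nΣxy − ΣxΣy = 4574.6 − 4249.42 = 325.18
nΣx² − (Σx)² = 33926.9 − 31612.84 = 2314.06; nΣy² − (Σy)² = 622.45 − 571.21 = 51.24
r = 325.18 / √(2314.06 × 51.24) = 325.18 / 344.3435 ≈ 0.9443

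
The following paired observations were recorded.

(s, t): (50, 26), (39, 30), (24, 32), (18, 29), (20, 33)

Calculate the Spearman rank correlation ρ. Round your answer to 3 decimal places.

-0.400

Rank s: 5, 4, 3, 1, 2
Rank t: 1, 3, 4, 2, 5
d = rank(s) − rank(t): 4, 1, -1, -1, -3; Σd² = 28
ρ = 1 − 6Σd² / [n(n²−1)] = 1 − 6×28 / (5×24) = 1 − 168/120 ≈ -0.400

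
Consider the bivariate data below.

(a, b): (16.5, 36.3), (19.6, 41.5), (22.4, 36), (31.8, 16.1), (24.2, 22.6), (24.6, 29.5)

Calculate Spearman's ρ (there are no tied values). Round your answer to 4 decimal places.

Rank a: 1, 2, 3, 6, 4, 5
Rank b: 5, 6, 4, 1, 2, 3
d = rank(a) − rank(b): -4, -4, -1, 5, 2, 2; Σd² = 66
ρ = 1 − 6Σd² / [n(n²−1)] = 1 − 6×66 / (6×35) = 1 − 396/210 ≈ -0.8857

-0.8857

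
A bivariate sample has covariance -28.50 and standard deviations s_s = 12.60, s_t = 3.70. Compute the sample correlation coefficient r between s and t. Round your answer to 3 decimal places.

-0.611

r = Cov(s,t) / (s_s · s_t) = -28.50 / (12.60 × 3.70)
  = -28.50 / 46.6200 ≈ -0.611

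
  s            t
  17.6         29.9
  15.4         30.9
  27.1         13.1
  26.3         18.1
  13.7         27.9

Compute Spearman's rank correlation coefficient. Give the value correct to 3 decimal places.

Rank s: 3, 2, 5, 4, 1
Rank t: 4, 5, 1, 2, 3
d = rank(s) − rank(t): -1, -3, 4, 2, -2; Σd² = 34
ρ = 1 − 6Σd² / [n(n²−1)] = 1 − 6×34 / (5×24) = 1 − 204/120 ≈ -0.700

-0.700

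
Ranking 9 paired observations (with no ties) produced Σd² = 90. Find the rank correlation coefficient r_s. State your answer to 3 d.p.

0.250

ρ = 1 − 6Σd² / [n(n²−1)] = 1 − 6×90 / (9×80)
  = 1 − 540/720 = 1 − 0.7500 ≈ 0.250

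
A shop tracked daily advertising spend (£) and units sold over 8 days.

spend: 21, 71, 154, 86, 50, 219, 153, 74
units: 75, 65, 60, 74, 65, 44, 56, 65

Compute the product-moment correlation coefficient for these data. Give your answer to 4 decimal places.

-0.8950

n = 8, Σx = 828, Σy = 504, Σx² = 115940, Σy² = 32448, Σxy = 48058
nΣxy − ΣxΣy = 384464 − 417312 = -32848
nΣx² − (Σx)² = 927520 − 685584 = 241936; nΣy² − (Σy)² = 259584 − 254016 = 5568
r = -32848 / √(241936 × 5568) = -32848 / 36702.8561 ≈ -0.8950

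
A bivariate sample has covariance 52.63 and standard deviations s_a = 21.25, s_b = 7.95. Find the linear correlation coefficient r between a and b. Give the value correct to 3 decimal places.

r = Cov(a,b) / (s_a · s_b) = 52.63 / (21.25 × 7.95)
  = 52.63 / 168.9375 ≈ 0.312

0.312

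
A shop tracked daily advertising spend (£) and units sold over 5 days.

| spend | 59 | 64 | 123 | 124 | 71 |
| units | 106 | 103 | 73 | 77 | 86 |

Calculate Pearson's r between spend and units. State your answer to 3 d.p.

-0.911

n = 5, Σx = 441, Σy = 445, Σx² = 43123, Σy² = 40499, Σxy = 37479
nΣxy − ΣxΣy = 187395 − 196245 = -8850
nΣx² − (Σx)² = 215615 − 194481 = 21134; nΣy² − (Σy)² = 202495 − 198025 = 4470
r = -8850 / √(21134 × 4470) = -8850 / 9719.5154 ≈ -0.911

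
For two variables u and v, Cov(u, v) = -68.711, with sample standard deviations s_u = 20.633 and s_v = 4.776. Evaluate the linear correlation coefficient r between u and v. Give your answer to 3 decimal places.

-0.697

r = Cov(u,v) / (s_u · s_v) = -68.711 / (20.633 × 4.776)
  = -68.711 / 98.5432 ≈ -0.697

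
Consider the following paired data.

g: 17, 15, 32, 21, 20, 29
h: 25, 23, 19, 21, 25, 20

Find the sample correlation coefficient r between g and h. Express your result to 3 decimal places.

n = 6, Σg = 134, Σh = 133, Σg² = 3220, Σh² = 2981, Σgh = 2899
nΣgh − ΣgΣh = 17394 − 17822 = -428
nΣg² − (Σg)² = 19320 − 17956 = 1364; nΣh² − (Σh)² = 17886 − 17689 = 197
r = -428 / √(1364 × 197) = -428 / 518.3705 ≈ -0.826

-0.826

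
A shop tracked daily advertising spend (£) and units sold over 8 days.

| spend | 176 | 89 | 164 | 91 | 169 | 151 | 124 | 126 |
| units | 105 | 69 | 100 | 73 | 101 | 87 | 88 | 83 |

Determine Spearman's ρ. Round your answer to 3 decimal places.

0.929

Rank spend: 8, 1, 6, 2, 7, 5, 3, 4
Rank units: 8, 1, 6, 2, 7, 4, 5, 3
d = rank(spend) − rank(units): 0, 0, 0, 0, 0, 1, -2, 1; Σd² = 6
ρ = 1 − 6Σd² / [n(n²−1)] = 1 − 6×6 / (8×63) = 1 − 36/504 ≈ 0.929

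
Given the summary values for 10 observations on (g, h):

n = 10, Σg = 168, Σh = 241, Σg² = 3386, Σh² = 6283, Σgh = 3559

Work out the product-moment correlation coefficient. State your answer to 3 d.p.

-0.947

r = (nΣgh − ΣgΣh) / √[(nΣg² − (Σg)²)(nΣh² − (Σh)²)]
Numerator: 10×3559 − 168×241 = -4898
Denominator: √[(33860 − 28224)(62830 − 58081)] = √[5636 × 4749] = 5173.5253
r = -4898 / 5173.5253 ≈ -0.947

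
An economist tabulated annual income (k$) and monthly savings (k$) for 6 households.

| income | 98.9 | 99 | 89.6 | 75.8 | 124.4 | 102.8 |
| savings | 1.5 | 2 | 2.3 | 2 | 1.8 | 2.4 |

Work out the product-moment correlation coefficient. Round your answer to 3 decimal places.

n = 6, Σx = 590.5, Σy = 12, Σx² = 59399.21, Σy² = 24.54, Σxy = 1174.67
nΣxy − ΣxΣy = 7048.02 − 7086 = -37.98
nΣx² − (Σx)² = 356395.26 − 348690.25 = 7705.01; nΣy² − (Σy)² = 147.24 − 144 = 3.24
r = -37.98 / √(7705.01 × 3.24) = -37.98 / 158.0007 ≈ -0.240

-0.240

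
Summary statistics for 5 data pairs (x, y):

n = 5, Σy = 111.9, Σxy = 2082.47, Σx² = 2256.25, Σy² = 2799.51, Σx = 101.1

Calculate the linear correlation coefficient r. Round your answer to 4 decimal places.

-0.7201

r = (nΣxy − ΣxΣy) / √[(nΣx² − (Σx)²)(nΣy² − (Σy)²)]
Numerator: 5×2082.47 − 101.1×111.9 = -900.74
Denominator: √[(11281.25 − 10221.21)(13997.55 − 12521.61)] = √[1060.04 × 1475.94] = 1250.8219
r = -900.74 / 1250.8219 ≈ -0.7201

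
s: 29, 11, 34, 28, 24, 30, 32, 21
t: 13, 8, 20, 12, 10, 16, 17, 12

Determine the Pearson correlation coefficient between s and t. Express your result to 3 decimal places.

n = 8, Σs = 209, Σt = 108, Σs² = 5843, Σt² = 1566, Σst = 2997
nΣst − ΣsΣt = 23976 − 22572 = 1404
nΣs² − (Σs)² = 46744 − 43681 = 3063; nΣt² − (Σt)² = 12528 − 11664 = 864
r = 1404 / √(3063 × 864) = 1404 / 1626.7858 ≈ 0.863

0.863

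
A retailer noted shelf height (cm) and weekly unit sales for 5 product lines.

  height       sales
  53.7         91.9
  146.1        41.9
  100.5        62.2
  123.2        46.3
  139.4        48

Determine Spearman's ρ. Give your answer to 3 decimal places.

-0.900

Rank height: 1, 5, 2, 3, 4
Rank sales: 5, 1, 4, 2, 3
d = rank(height) − rank(sales): -4, 4, -2, 1, 1; Σd² = 38
ρ = 1 − 6Σd² / [n(n²−1)] = 1 − 6×38 / (5×24) = 1 − 228/120 ≈ -0.900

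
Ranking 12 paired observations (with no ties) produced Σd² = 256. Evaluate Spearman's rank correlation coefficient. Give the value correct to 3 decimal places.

ρ = 1 − 6Σd² / [n(n²−1)] = 1 − 6×256 / (12×143)
  = 1 − 1536/1716 = 1 − 0.8951 ≈ 0.105

0.105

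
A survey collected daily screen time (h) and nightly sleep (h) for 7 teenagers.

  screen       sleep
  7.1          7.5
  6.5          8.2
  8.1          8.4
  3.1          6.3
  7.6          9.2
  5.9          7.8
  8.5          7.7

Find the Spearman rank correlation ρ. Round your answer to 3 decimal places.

Rank screen: 4, 3, 6, 1, 5, 2, 7
Rank sleep: 2, 5, 6, 1, 7, 4, 3
d = rank(screen) − rank(sleep): 2, -2, 0, 0, -2, -2, 4; Σd² = 32
ρ = 1 − 6Σd² / [n(n²−1)] = 1 − 6×32 / (7×48) = 1 − 192/336 ≈ 0.429

0.429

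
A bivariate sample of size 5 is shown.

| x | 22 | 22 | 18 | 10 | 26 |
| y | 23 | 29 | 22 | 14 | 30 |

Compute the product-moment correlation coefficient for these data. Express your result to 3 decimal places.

n = 5, Σx = 98, Σy = 118, Σx² = 2068, Σy² = 2950, Σxy = 2460
nΣxy − ΣxΣy = 12300 − 11564 = 736
nΣx² − (Σx)² = 10340 − 9604 = 736; nΣy² − (Σy)² = 14750 − 13924 = 826
r = 736 / √(736 × 826) = 736 / 779.7025 ≈ 0.944

0.944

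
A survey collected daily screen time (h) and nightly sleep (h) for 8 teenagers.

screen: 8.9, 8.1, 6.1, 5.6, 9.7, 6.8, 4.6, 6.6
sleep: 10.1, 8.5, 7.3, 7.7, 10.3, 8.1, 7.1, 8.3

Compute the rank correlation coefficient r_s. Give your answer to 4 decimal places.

0.9524

Rank screen: 7, 6, 3, 2, 8, 5, 1, 4
Rank sleep: 7, 6, 2, 3, 8, 4, 1, 5
d = rank(screen) − rank(sleep): 0, 0, 1, -1, 0, 1, 0, -1; Σd² = 4
ρ = 1 − 6Σd² / [n(n²−1)] = 1 − 6×4 / (8×63) = 1 − 24/504 ≈ 0.9524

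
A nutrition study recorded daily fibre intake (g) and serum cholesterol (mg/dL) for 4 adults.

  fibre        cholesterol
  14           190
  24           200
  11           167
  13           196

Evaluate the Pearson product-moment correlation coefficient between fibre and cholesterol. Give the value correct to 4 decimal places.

n = 4, Σx = 62, Σy = 753, Σx² = 1062, Σy² = 142405, Σxy = 11845
nΣxy − ΣxΣy = 47380 − 46686 = 694
nΣx² − (Σx)² = 4248 − 3844 = 404; nΣy² − (Σy)² = 569620 − 567009 = 2611
r = 694 / √(404 × 2611) = 694 / 1027.0560 ≈ 0.6757

0.6757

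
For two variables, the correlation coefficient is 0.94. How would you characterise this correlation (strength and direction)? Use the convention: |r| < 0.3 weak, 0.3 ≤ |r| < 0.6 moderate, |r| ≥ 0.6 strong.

r = 0.94 > 0 so the relationship is positive.
|r| = 0.94, which falls in the strong range.

strong positive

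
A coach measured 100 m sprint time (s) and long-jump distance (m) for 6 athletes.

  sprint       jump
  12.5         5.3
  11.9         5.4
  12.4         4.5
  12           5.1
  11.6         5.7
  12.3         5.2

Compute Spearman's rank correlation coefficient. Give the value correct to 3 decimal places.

Rank sprint: 6, 2, 5, 3, 1, 4
Rank jump: 4, 5, 1, 2, 6, 3
d = rank(sprint) − rank(jump): 2, -3, 4, 1, -5, 1; Σd² = 56
ρ = 1 − 6Σd² / [n(n²−1)] = 1 − 6×56 / (6×35) = 1 − 336/210 ≈ -0.600

-0.600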